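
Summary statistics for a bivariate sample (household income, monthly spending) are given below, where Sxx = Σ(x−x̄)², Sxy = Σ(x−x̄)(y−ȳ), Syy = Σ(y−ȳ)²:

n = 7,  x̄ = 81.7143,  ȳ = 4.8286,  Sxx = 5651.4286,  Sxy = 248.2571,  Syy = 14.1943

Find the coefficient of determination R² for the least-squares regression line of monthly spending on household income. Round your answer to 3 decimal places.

R² = Sxy²/(Sxx·Syy) = (248.2571)²/(5651.4286·14.1943) = 0.768301

0.768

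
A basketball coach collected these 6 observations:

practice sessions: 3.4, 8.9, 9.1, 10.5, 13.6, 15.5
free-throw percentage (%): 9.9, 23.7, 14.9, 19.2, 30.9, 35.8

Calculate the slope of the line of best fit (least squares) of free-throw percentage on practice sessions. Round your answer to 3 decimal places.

n = 6, Σx = 61, Σy = 134.4, Σxy = 1556.92, Σx² = 709.04
Sxx = Σx² − (Σx)²/n = 709.04 − 620.166667 = 88.873333
Sxy = Σxy − (Σx)(Σy)/n = 1556.92 − 1366.4 = 190.52
b = Sxy/Sxx = 190.52/88.873333 = 2.143725

2.144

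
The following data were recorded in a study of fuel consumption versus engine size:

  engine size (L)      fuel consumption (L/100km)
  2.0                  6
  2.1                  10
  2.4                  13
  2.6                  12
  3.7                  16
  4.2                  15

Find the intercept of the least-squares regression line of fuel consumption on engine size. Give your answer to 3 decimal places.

n = 6, Σx = 17, Σy = 72, Σxy = 217.6, Σx² = 52.26
Sxx = Σx² − (Σx)²/n = 52.26 − 48.166667 = 4.093333
Sxy = Σxy − (Σx)(Σy)/n = 217.6 − 204 = 13.6
b = Sxy/Sxx = 13.6/4.093333 = 3.322476
a = ȳ − b·x̄ = 12 − 3.322476·2.833333 = 2.586319

2.586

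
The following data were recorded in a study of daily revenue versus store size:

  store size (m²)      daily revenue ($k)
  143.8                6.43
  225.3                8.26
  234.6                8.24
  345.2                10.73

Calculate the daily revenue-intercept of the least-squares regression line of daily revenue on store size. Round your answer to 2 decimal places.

3.36

n = 4, Σx = 948.9, Σy = 33.66, Σxy = 8422.712, Σx² = 245638.73
Sxx = Σx² − (Σx)²/n = 245638.73 − 225102.8025 = 20535.9275
Sxy = Σxy − (Σx)(Σy)/n = 8422.712 − 7984.9935 = 437.7185
b = Sxy/Sxx = 437.7185/20535.9275 = 0.021315
a = ȳ − b·x̄ = 8.415 − 0.021315·237.225 = 3.358605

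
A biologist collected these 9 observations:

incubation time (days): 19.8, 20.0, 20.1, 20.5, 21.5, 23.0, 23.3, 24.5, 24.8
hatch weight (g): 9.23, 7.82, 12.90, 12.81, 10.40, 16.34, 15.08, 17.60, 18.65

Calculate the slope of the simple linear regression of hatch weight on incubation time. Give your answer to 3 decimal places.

1.704

n = 9, Σx = 197.5, Σy = 120.83, Σxy = 2705.553, Σx² = 4365.73
Sxx = Σx² − (Σx)²/n = 4365.73 − 4334.027778 = 31.702222
Sxy = Σxy − (Σx)(Σy)/n = 2705.553 − 2651.547222 = 54.005778
b = Sxy/Sxx = 54.005778/31.702222 = 1.703533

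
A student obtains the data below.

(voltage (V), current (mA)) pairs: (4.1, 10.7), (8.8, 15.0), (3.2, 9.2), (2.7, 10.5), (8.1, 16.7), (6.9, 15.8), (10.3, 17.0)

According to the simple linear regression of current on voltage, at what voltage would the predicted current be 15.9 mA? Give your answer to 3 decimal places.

n = 7, Σx = 44.1, Σy = 94.9, Σxy = 653.05, Σx² = 331.09
Sxx = Σx² − (Σx)²/n = 331.09 − 277.83 = 53.26
Sxy = Σxy − (Σx)(Σy)/n = 653.05 − 597.87 = 55.18
b = Sxy/Sxx = 55.18/53.26 = 1.036050
a = ȳ − b·x̄ = 13.557143 − 1.036050·6.3 = 7.030031
Set a + b·x = 15.9: x = (15.9 − 7.030031) / 1.036050 = 8.561337

8.561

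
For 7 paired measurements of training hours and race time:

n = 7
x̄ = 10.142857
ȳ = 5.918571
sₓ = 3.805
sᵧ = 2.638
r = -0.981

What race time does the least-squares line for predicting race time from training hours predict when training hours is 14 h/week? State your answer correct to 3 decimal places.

b = r · sᵧ/sₓ = -0.981 · 2.638/3.805 = -0.680126
a = ȳ − b·x̄ = 5.918571 − (-0.680126)·10.142857 = 12.816988
ŷ(14) = a + b·14 = 12.816988 + (-0.680126)·14 = 3.295229

3.295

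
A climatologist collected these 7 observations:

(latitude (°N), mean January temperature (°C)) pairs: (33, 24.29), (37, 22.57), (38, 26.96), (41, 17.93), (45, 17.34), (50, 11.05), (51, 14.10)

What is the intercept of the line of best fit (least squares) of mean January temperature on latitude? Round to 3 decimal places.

51.004

n = 7, Σx = 295, Σy = 134.24, Σxy = 5448.17, Σx² = 12709
Sxx = Σx² − (Σx)²/n = 12709 − 12432.142857 = 276.857143
Sxy = Σxy − (Σx)(Σy)/n = 5448.17 − 5657.257143 = -209.087143
b = Sxy/Sxx = -209.087143/276.857143 = -0.755217
a = ȳ − b·x̄ = 19.177143 − (-0.755217)·42.142857 = 51.004133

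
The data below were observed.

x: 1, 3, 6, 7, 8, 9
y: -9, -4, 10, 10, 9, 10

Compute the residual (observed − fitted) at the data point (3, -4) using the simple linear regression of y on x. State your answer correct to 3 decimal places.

n = 6, Σx = 34, Σy = 26, Σxy = 271, Σx² = 240
Sxx = Σx² − (Σx)²/n = 240 − 192.666667 = 47.333333
Sxy = Σxy − (Σx)(Σy)/n = 271 − 147.333333 = 123.666667
b = Sxy/Sxx = 123.666667/47.333333 = 2.612676
a = ȳ − b·x̄ = 4.333333 − 2.612676·5.666667 = -10.471831
ŷ(3) = -10.471831 + 2.612676·3 = -2.633803
residual = y − ŷ = -4 − (-2.633803) = -1.366197

-1.366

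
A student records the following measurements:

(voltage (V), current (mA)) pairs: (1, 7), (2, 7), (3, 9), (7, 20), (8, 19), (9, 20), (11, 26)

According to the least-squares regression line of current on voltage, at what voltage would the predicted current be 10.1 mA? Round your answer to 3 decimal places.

n = 7, Σx = 41, Σy = 108, Σxy = 806, Σx² = 329
Sxx = Σx² − (Σx)²/n = 329 − 240.142857 = 88.857143
Sxy = Σxy − (Σx)(Σy)/n = 806 − 632.571429 = 173.428571
b = Sxy/Sxx = 173.428571/88.857143 = 1.951768
a = ȳ − b·x̄ = 15.428571 − 1.951768·5.857143 = 3.996785
Set a + b·x = 10.1: x = (10.1 − 3.996785) / 1.951768 = 3.127018

3.127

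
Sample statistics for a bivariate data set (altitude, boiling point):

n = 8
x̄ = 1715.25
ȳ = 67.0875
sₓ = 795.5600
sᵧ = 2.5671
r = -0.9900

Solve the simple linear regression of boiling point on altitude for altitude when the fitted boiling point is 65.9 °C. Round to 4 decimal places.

b = r · sᵧ/sₓ = -0.99 · 2.5671/795.56 = -0.003195
a = ȳ − b·x̄ = 67.0875 − (-0.003195)·1715.25 = 72.566893
Set a + b·x = 65.9: x = (65.9 − 72.566893) / (-0.003195) = 2086.980825

2086.9808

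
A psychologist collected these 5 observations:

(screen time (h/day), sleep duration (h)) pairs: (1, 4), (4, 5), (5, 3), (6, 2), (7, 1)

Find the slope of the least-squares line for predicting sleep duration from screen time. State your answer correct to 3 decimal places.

-0.519

n = 5, Σx = 23, Σy = 15, Σxy = 58, Σx² = 127
Sxx = Σx² − (Σx)²/n = 127 − 105.8 = 21.2
Sxy = Σxy − (Σx)(Σy)/n = 58 − 69 = -11
b = Sxy/Sxx = -11/21.2 = -0.518868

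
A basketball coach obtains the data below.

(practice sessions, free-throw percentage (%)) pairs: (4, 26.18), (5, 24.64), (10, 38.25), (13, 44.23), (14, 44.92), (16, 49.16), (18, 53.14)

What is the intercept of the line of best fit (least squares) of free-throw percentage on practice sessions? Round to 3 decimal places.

n = 7, Σx = 80, Σy = 280.52, Σxy = 3557.37, Σx² = 1086
Sxx = Σx² − (Σx)²/n = 1086 − 914.285714 = 171.714286
Sxy = Σxy − (Σx)(Σy)/n = 3557.37 − 3205.942857 = 351.427143
b = Sxy/Sxx = 351.427143/171.714286 = 2.046581
a = ȳ − b·x̄ = 40.074286 − 2.046581·11.428571 = 16.684792

16.685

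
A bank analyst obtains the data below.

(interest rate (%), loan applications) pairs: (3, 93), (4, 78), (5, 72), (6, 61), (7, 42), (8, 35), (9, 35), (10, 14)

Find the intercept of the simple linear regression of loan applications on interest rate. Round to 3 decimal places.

n = 8, Σx = 52, Σy = 430, Σxy = 2346, Σx² = 380
Sxx = Σx² − (Σx)²/n = 380 − 338 = 42
Sxy = Σxy − (Σx)(Σy)/n = 2346 − 2795 = -449
b = Sxy/Sxx = -449/42 = -10.690476
a = ȳ − b·x̄ = 53.75 − (-10.690476)·6.5 = 123.238095

123.238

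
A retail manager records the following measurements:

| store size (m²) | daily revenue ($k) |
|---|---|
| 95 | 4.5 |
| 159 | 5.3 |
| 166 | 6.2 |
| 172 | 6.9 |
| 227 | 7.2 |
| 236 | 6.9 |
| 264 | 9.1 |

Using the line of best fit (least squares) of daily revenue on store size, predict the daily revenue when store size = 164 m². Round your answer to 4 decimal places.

6.0131

n = 7, Σx = 1319, Σy = 46.1, Σxy = 9151.4, Σx² = 268367
Sxx = Σx² − (Σx)²/n = 268367 − 248537.285714 = 19829.714286
Sxy = Σxy − (Σx)(Σy)/n = 9151.4 − 8686.557143 = 464.842857
b = Sxy/Sxx = 464.842857/19829.714286 = 0.023442
a = ȳ − b·x̄ = 6.585714 − 0.023442·188.428571 = 2.168622
ŷ(164) = a + b·164 = 2.168622 + 0.023442·164 = 6.013066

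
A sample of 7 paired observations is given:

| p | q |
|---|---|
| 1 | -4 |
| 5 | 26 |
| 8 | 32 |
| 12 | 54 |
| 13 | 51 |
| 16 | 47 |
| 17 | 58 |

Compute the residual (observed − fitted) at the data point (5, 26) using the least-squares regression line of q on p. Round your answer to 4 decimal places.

6.5200

n = 7, Σx = 72, Σy = 264, Σxy = 3431, Σx² = 948
Sxx = Σx² − (Σx)²/n = 948 − 740.571429 = 207.428571
Sxy = Σxy − (Σx)(Σy)/n = 3431 − 2715.428571 = 715.571429
b = Sxy/Sxx = 715.571429/207.428571 = 3.449725
a = ȳ − b·x̄ = 37.714286 − 3.449725·10.285714 = 2.231405
ŷ(5) = 2.231405 + 3.449725·5 = 19.480028
residual = y − ŷ = 26 − 19.480028 = 6.519972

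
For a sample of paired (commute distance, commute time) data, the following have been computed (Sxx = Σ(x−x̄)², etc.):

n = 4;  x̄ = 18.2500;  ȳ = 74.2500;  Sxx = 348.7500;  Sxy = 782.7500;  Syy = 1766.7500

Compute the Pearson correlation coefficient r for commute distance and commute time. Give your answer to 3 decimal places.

r = Sxy/√(Sxx·Syy) = 782.75/√(616154.0625) = 782.75/784.954816 = 0.997191

0.997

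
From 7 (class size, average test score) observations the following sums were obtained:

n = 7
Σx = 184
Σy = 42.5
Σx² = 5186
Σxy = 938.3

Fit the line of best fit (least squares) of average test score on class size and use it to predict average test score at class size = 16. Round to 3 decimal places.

Sxx = Σx² − (Σx)²/n = 5186 − 4836.571429 = 349.428571
Sxy = Σxy − (Σx)(Σy)/n = 938.3 − 1117.142857 = -178.842857
b = Sxy/Sxx = -178.842857/349.428571 = -0.511815
a = ȳ − b·x̄ = 6.071429 − (-0.511815)·26.285714 = 19.524857
ŷ(16) = a + b·16 = 19.524857 + (-0.511815)·16 = 11.335814

11.336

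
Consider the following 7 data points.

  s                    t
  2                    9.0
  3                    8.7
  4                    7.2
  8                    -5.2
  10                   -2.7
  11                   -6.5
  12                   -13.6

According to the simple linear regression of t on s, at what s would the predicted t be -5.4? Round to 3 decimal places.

9.544

n = 7, Σx = 50, Σy = -3.1, Σxy = -230.4, Σx² = 458
Sxx = Σx² − (Σx)²/n = 458 − 357.142857 = 100.857143
Sxy = Σxy − (Σx)(Σy)/n = -230.4 − (-22.142857) = -208.257143
b = Sxy/Sxx = -208.257143/100.857143 = -2.064873
a = ȳ − b·x̄ = -0.442857 − (-2.064873)·7.142857 = 14.306232
Set a + b·x = -5.4: x = (-5.4 − 14.306232) / (-2.064873) = 9.543559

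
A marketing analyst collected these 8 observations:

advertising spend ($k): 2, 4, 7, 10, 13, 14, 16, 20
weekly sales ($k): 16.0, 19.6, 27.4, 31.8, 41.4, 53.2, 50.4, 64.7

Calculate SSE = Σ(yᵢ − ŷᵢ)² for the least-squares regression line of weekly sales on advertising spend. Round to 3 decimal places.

n = 8, Σx = 86, Σy = 304.5, Σxy = 4003.6, Σx² = 1190, Σy² = 13672.61
Sxx = Σx² − (Σx)²/n = 1190 − 924.5 = 265.5
Sxy = Σxy − (Σx)(Σy)/n = 4003.6 − 3273.375 = 730.225
Syy = Σy² − (Σy)²/n = 13672.61 − 11590.03125 = 2082.57875
b = Sxy/Sxx = 730.225/265.5 = 2.750377
SSE = Syy − b·Sxy = 2082.57875 − 2.750377·730.225 = 74.184962

74.185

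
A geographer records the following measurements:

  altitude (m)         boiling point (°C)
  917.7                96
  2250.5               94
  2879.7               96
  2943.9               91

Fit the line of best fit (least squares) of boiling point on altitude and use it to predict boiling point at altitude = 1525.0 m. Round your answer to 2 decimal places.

n = 4, Σx = 8991.8, Σy = 377, Σxy = 843992.3, Σx² = 22866142.84
Sxx = Σx² − (Σx)²/n = 22866142.84 − 20213116.81 = 2653026.03
Sxy = Σxy − (Σx)(Σy)/n = 843992.3 − 847477.15 = -3484.85
b = Sxy/Sxx = -3484.85/2653026.03 = -0.001314
a = ȳ − b·x̄ = 94.25 − (-0.001314)·2247.95 = 97.202767
ŷ(1525.0) = a + b·1525.0 = 97.202767 + (-0.001314)·1525 = 95.199622

95.20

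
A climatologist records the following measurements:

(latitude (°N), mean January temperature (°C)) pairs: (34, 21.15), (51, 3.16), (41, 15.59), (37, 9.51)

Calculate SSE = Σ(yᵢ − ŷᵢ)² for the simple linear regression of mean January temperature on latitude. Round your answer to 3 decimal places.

n = 4, Σx = 163, Σy = 49.41, Σxy = 1871.32, Σx² = 6807, Σy² = 790.7963
Sxx = Σx² − (Σx)²/n = 6807 − 6642.25 = 164.75
Sxy = Σxy − (Σx)(Σy)/n = 1871.32 − 2013.4575 = -142.1375
Syy = Σy² − (Σy)²/n = 790.7963 − 610.337025 = 180.459275
b = Sxy/Sxx = -142.1375/164.75 = -0.862747
SSE = Syy − b·Sxy = 180.459275 − (-0.862747)·(-142.1375) = 57.830632

57.831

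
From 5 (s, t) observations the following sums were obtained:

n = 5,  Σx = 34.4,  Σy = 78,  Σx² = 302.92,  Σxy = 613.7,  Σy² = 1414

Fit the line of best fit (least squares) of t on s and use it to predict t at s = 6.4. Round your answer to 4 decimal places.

Sxx = Σx² − (Σx)²/n = 302.92 − 236.672 = 66.248
Sxy = Σxy − (Σx)(Σy)/n = 613.7 − 536.64 = 77.06
b = Sxy/Sxx = 77.06/66.248 = 1.163205
a = ȳ − b·x̄ = 15.6 − 1.163205·6.88 = 7.597150
ŷ(6.4) = a + b·6.4 = 7.597150 + 1.163205·6.4 = 15.041662

15.0417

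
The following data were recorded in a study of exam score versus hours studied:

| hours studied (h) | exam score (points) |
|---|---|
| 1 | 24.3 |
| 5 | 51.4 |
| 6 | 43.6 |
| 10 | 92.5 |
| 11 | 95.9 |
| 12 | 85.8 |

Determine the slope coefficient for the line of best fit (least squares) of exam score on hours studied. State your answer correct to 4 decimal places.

6.7168

n = 6, Σx = 45, Σy = 393.5, Σxy = 3552.4, Σx² = 427
Sxx = Σx² − (Σx)²/n = 427 − 337.5 = 89.5
Sxy = Σxy − (Σx)(Σy)/n = 3552.4 − 2951.25 = 601.15
b = Sxy/Sxx = 601.15/89.5 = 6.716760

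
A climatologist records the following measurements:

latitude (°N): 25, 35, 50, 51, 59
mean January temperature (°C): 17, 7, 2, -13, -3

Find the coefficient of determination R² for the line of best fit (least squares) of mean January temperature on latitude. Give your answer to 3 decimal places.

0.692

n = 5, Σx = 220, Σy = 10, Σxy = -70, Σx² = 10432, Σy² = 520
Sxx = Σx² − (Σx)²/n = 10432 − 9680 = 752
Sxy = Σxy − (Σx)(Σy)/n = -70 − 440 = -510
Syy = Σy² − (Σy)²/n = 520 − 20 = 500
R² = Sxy²/(Sxx·Syy) = (-510)²/(752·500) = 0.691755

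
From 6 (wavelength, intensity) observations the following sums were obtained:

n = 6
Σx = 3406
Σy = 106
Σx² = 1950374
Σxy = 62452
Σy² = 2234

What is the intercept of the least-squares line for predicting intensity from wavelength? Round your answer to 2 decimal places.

Sxx = Σx² − (Σx)²/n = 1950374 − 1933472.666667 = 16901.333333
Sxy = Σxy − (Σx)(Σy)/n = 62452 − 60172.666667 = 2279.333333
b = Sxy/Sxx = 2279.333333/16901.333333 = 0.134861
a = ȳ − b·x̄ = 17.666667 − 0.134861·567.666667 = -58.889516

-58.89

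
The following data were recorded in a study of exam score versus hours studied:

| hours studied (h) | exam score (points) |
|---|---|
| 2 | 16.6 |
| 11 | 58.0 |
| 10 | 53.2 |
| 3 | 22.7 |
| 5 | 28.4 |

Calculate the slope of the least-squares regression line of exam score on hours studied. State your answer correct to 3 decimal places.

4.553

n = 5, Σx = 31, Σy = 178.9, Σxy = 1413.3, Σx² = 259
Sxx = Σx² − (Σx)²/n = 259 − 192.2 = 66.8
Sxy = Σxy − (Σx)(Σy)/n = 1413.3 − 1109.18 = 304.12
b = Sxy/Sxx = 304.12/66.8 = 4.552695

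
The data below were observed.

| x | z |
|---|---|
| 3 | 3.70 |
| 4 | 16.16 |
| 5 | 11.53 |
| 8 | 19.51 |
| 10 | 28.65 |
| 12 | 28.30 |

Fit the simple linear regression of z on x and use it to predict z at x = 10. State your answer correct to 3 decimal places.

25.504

n = 6, Σx = 42, Σy = 107.85, Σxy = 915.57, Σx² = 358
Sxx = Σx² − (Σx)²/n = 358 − 294 = 64
Sxy = Σxy − (Σx)(Σy)/n = 915.57 − 754.95 = 160.62
b = Sxy/Sxx = 160.62/64 = 2.509688
a = ȳ − b·x̄ = 17.975 − 2.509688·7 = 0.407187
ŷ(10) = a + b·10 = 0.407187 + 2.509688·10 = 25.504062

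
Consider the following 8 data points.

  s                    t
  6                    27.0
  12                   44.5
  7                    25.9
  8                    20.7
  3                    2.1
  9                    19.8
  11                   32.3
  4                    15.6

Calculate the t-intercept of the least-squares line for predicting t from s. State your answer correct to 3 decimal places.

-1.782

n = 8, Σx = 60, Σy = 187.9, Σxy = 1645.1, Σx² = 520
Sxx = Σx² − (Σx)²/n = 520 − 450 = 70
Sxy = Σxy − (Σx)(Σy)/n = 1645.1 − 1409.25 = 235.85
b = Sxy/Sxx = 235.85/70 = 3.369286
a = ȳ − b·x̄ = 23.4875 − 3.369286·7.5 = -1.782143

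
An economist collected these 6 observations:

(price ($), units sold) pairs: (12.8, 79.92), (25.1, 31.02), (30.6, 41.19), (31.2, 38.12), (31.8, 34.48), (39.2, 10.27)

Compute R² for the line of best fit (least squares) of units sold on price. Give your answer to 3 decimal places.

n = 6, Σx = 170.7, Σy = 235, Σxy = 5750.384, Σx² = 5251.53, Σy² = 11793.5406
Sxx = Σx² − (Σx)²/n = 5251.53 − 4856.415 = 395.115
Sxy = Σxy − (Σx)(Σy)/n = 5750.384 − 6685.75 = -935.366
Syy = Σy² − (Σy)²/n = 11793.5406 − 9204.166667 = 2589.373933
R² = Sxy²/(Sxx·Syy) = (-935.366)²/(395.115·2589.373933) = 0.855155

0.855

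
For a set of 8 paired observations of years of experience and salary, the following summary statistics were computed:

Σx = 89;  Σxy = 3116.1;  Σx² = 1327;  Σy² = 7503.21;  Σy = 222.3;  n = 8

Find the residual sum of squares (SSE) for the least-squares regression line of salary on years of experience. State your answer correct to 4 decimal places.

Sxx = Σx² − (Σx)²/n = 1327 − 990.125 = 336.875
Sxy = Σxy − (Σx)(Σy)/n = 3116.1 − 2473.0875 = 643.0125
Syy = Σy² − (Σy)²/n = 7503.21 − 6177.16125 = 1326.04875
b = Sxy/Sxx = 643.0125/336.875 = 1.908757
SSE = Syy − b·Sxy = 1326.04875 − 1.908757·643.0125 = 98.694167

98.6942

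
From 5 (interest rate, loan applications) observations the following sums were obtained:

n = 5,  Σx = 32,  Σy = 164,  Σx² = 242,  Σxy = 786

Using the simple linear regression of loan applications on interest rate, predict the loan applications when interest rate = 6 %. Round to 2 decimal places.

Sxx = Σx² − (Σx)²/n = 242 − 204.8 = 37.2
Sxy = Σxy − (Σx)(Σy)/n = 786 − 1049.6 = -263.6
b = Sxy/Sxx = -263.6/37.2 = -7.086022
a = ȳ − b·x̄ = 32.8 − (-7.086022)·6.4 = 78.150538
ŷ(6) = a + b·6 = 78.150538 + (-7.086022)·6 = 35.634409

35.63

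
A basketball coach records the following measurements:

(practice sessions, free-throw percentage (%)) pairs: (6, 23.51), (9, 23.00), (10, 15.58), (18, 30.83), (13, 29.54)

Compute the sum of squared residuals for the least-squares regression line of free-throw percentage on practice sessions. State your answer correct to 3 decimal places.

86.925

n = 5, Σx = 56, Σy = 122.46, Σxy = 1442.82, Σx² = 710, Σy² = 3147.557
Sxx = Σx² − (Σx)²/n = 710 − 627.2 = 82.8
Sxy = Σxy − (Σx)(Σy)/n = 1442.82 − 1371.552 = 71.268
Syy = Σy² − (Σy)²/n = 3147.557 − 2999.29032 = 148.26668
b = Sxy/Sxx = 71.268/82.8 = 0.860725
SSE = Syy − b·Sxy = 148.26668 − 0.860725·71.268 = 86.924557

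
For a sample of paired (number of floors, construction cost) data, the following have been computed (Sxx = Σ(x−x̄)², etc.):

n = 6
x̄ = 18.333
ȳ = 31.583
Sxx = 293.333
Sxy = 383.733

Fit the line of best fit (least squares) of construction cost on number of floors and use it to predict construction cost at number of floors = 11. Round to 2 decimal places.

b = Sxy/Sxx = 383.733/293.333 = 1.308182
a = ȳ − b·x̄ = 31.583 − 1.308182·18.333 = 7.600096
ŷ(11) = a + b·11 = 7.600096 + 1.308182·11 = 21.990100

21.99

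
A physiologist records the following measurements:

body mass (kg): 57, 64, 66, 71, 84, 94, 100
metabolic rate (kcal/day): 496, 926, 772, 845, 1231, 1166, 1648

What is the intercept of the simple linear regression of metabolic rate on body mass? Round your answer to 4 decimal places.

n = 7, Σx = 536, Σy = 7084, Σxy = 576291, Σx² = 42634
Sxx = Σx² − (Σx)²/n = 42634 − 41042.285714 = 1591.714286
Sxy = Σxy − (Σx)(Σy)/n = 576291 − 542432 = 33859
b = Sxy/Sxx = 33859/1591.714286 = 21.272034
a = ȳ − b·x̄ = 1012 − 21.272034·76.571429 = -616.830013

-616.8300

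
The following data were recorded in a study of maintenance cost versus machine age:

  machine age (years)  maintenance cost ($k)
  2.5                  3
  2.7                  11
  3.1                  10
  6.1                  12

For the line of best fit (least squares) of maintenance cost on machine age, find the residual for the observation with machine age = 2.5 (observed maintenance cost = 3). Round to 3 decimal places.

n = 4, Σx = 14.4, Σy = 36, Σxy = 141.4, Σx² = 60.36
Sxx = Σx² − (Σx)²/n = 60.36 − 51.84 = 8.52
Sxy = Σxy − (Σx)(Σy)/n = 141.4 − 129.6 = 11.8
b = Sxy/Sxx = 11.8/8.52 = 1.384977
a = ȳ − b·x̄ = 9 − 1.384977·3.6 = 4.014085
ŷ(2.5) = 4.014085 + 1.384977·2.5 = 7.476526
residual = y − ŷ = 3 − 7.476526 = -4.476526

-4.477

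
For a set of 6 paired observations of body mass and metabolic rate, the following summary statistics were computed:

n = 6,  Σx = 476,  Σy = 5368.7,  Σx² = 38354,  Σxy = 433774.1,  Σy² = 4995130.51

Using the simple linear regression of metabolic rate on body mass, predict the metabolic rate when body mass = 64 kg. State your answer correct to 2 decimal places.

Sxx = Σx² − (Σx)²/n = 38354 − 37762.666667 = 591.333333
Sxy = Σxy − (Σx)(Σy)/n = 433774.1 − 425916.866667 = 7857.233333
b = Sxy/Sxx = 7857.233333/591.333333 = 13.287317
a = ȳ − b·x̄ = 894.783333 − 13.287317·79.333333 = -159.343799
ŷ(64) = a + b·64 = -159.343799 + 13.287317·64 = 691.044476

691.04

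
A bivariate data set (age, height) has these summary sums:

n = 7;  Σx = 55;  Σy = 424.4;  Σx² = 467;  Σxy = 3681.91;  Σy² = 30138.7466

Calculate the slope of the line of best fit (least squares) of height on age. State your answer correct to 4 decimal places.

9.9646

Sxx = Σx² − (Σx)²/n = 467 − 432.142857 = 34.857143
Sxy = Σxy − (Σx)(Σy)/n = 3681.91 − 3334.571429 = 347.338571
b = Sxy/Sxx = 347.338571/34.857143 = 9.964631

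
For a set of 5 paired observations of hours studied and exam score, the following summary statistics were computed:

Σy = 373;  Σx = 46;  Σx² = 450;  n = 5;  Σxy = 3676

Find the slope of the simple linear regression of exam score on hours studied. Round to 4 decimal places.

9.1194

Sxx = Σx² − (Σx)²/n = 450 − 423.2 = 26.8
Sxy = Σxy − (Σx)(Σy)/n = 3676 − 3431.6 = 244.4
b = Sxy/Sxx = 244.4/26.8 = 9.119403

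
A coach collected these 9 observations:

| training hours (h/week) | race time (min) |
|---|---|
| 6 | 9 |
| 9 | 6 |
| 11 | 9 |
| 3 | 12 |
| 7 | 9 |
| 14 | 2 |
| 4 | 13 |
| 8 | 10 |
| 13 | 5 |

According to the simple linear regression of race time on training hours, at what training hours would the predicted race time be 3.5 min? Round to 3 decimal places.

n = 9, Σx = 75, Σy = 75, Σxy = 531, Σx² = 741
Sxx = Σx² − (Σx)²/n = 741 − 625 = 116
Sxy = Σxy − (Σx)(Σy)/n = 531 − 625 = -94
b = Sxy/Sxx = -94/116 = -0.810345
a = ȳ − b·x̄ = 8.333333 − (-0.810345)·8.333333 = 15.086207
Set a + b·x = 3.5: x = (3.5 − 15.086207) / (-0.810345) = 14.297872

14.298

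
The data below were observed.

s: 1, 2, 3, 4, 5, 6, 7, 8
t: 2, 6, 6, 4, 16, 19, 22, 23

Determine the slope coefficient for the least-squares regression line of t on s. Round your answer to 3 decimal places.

n = 8, Σx = 36, Σy = 98, Σxy = 580, Σx² = 204
Sxx = Σx² − (Σx)²/n = 204 − 162 = 42
Sxy = Σxy − (Σx)(Σy)/n = 580 − 441 = 139
b = Sxy/Sxx = 139/42 = 3.309524

3.310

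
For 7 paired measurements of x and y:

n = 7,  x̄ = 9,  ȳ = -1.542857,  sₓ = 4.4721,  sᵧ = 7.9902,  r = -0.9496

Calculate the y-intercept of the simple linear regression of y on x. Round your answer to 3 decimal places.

b = r · sᵧ/sₓ = -0.9496 · 7.9902/4.4721 = -1.696629
a = ȳ − b·x̄ = -1.542857 − (-1.696629)·9 = 13.726803

13.727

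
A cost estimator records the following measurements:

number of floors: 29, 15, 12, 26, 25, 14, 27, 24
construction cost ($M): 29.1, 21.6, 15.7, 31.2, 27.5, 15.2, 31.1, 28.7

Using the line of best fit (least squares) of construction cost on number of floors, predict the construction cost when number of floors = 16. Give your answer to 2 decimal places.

n = 8, Σx = 172, Σy = 200.1, Σxy = 4596.3, Σx² = 4012
Sxx = Σx² − (Σx)²/n = 4012 − 3698 = 314
Sxy = Σxy − (Σx)(Σy)/n = 4596.3 − 4302.15 = 294.15
b = Sxy/Sxx = 294.15/314 = 0.936783
a = ȳ − b·x̄ = 25.0125 − 0.936783·21.5 = 4.871656
ŷ(16) = a + b·16 = 4.871656 + 0.936783·16 = 19.860191

19.86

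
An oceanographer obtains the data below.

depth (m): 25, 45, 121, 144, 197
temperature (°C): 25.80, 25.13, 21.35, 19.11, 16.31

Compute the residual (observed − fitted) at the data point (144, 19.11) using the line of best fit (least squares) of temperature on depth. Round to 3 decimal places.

n = 5, Σx = 532, Σy = 107.7, Σxy = 10324.11, Σx² = 76836
Sxx = Σx² − (Σx)²/n = 76836 − 56604.8 = 20231.2
Sxy = Σxy − (Σx)(Σy)/n = 10324.11 − 11459.28 = -1135.17
b = Sxy/Sxx = -1135.17/20231.2 = -0.056110
a = ȳ − b·x̄ = 21.54 − (-0.056110)·106.4 = 27.510090
ŷ(144) = 27.510090 + (-0.056110)·144 = 19.430269
residual = y − ŷ = 19.11 − 19.430269 = -0.320269

-0.320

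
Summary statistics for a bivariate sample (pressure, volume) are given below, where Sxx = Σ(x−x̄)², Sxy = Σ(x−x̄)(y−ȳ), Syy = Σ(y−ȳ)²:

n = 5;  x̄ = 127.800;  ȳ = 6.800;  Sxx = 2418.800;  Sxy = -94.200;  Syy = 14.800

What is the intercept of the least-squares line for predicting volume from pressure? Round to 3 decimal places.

b = Sxy/Sxx = -94.2/2418.8 = -0.038945
a = ȳ − b·x̄ = 6.8 − (-0.038945)·127.8 = 11.777162

11.777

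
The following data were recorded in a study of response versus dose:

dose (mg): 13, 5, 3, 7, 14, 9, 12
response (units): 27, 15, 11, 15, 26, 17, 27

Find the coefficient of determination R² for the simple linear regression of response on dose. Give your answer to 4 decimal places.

0.9167

n = 7, Σx = 63, Σy = 138, Σxy = 1405, Σx² = 673, Σy² = 2994
Sxx = Σx² − (Σx)²/n = 673 − 567 = 106
Sxy = Σxy − (Σx)(Σy)/n = 1405 − 1242 = 163
Syy = Σy² − (Σy)²/n = 2994 − 2720.571429 = 273.428571
R² = Sxy²/(Sxx·Syy) = (163)²/(106·273.428571) = 0.916696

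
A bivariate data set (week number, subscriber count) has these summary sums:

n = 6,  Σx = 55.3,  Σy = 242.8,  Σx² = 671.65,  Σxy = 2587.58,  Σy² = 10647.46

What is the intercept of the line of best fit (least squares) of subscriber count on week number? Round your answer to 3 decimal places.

Sxx = Σx² − (Σx)²/n = 671.65 − 509.681667 = 161.968333
Sxy = Σxy − (Σx)(Σy)/n = 2587.58 − 2237.806667 = 349.773333
b = Sxy/Sxx = 349.773333/161.968333 = 2.159517
a = ȳ − b·x̄ = 40.466667 − 2.159517·9.216667 = 20.563120

20.563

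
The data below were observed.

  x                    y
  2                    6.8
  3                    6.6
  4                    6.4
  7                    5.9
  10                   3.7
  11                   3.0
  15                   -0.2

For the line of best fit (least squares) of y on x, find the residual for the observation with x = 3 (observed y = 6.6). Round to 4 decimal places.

-0.3121

n = 7, Σx = 52, Σy = 32.2, Σxy = 167.3, Σx² = 524
Sxx = Σx² − (Σx)²/n = 524 − 386.285714 = 137.714286
Sxy = Σxy − (Σx)(Σy)/n = 167.3 − 239.2 = -71.9
b = Sxy/Sxx = -71.9/137.714286 = -0.522095
a = ȳ − b·x̄ = 4.6 − (-0.522095)·7.428571 = 8.478423
ŷ(3) = 8.478423 + (-0.522095)·3 = 6.912137
residual = y − ŷ = 6.6 − 6.912137 = -0.312137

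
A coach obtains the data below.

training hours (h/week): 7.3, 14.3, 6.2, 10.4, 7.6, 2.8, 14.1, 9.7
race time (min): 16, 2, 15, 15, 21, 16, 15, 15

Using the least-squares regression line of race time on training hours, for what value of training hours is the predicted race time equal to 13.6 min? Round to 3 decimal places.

10.032

n = 8, Σx = 72.4, Σy = 115, Σxy = 955.8, Σx² = 762.88
Sxx = Σx² − (Σx)²/n = 762.88 − 655.22 = 107.66
Sxy = Σxy − (Σx)(Σy)/n = 955.8 − 1040.75 = -84.95
b = Sxy/Sxx = -84.95/107.66 = -0.789058
a = ȳ − b·x̄ = 14.375 − (-0.789058)·9.05 = 21.515976
Set a + b·x = 13.6: x = (13.6 − 21.515976) / (-0.789058) = 10.032184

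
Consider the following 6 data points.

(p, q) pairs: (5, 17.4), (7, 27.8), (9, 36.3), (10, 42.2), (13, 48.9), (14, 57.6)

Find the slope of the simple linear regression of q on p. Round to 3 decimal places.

n = 6, Σx = 58, Σy = 230.2, Σxy = 2472.4, Σx² = 620
Sxx = Σx² − (Σx)²/n = 620 − 560.666667 = 59.333333
Sxy = Σxy − (Σx)(Σy)/n = 2472.4 − 2225.266667 = 247.133333
b = Sxy/Sxx = 247.133333/59.333333 = 4.165169

4.165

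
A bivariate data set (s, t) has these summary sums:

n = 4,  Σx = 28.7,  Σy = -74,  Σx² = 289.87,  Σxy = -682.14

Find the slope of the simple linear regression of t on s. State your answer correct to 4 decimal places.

Sxx = Σx² − (Σx)²/n = 289.87 − 205.9225 = 83.9475
Sxy = Σxy − (Σx)(Σy)/n = -682.14 − (-530.95) = -151.19
b = Sxy/Sxx = -151.19/83.9475 = -1.801007

-1.8010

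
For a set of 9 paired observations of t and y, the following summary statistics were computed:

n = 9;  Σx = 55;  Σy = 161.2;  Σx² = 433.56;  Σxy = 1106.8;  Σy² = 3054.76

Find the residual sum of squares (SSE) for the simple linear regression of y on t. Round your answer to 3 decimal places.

15.530

Sxx = Σx² − (Σx)²/n = 433.56 − 336.111111 = 97.448889
Sxy = Σxy − (Σx)(Σy)/n = 1106.8 − 985.111111 = 121.688889
Syy = Σy² − (Σy)²/n = 3054.76 − 2887.271111 = 167.488889
b = Sxy/Sxx = 121.688889/97.448889 = 1.248746
SSE = Syy − b·Sxy = 167.488889 − 1.248746·121.688889 = 15.530402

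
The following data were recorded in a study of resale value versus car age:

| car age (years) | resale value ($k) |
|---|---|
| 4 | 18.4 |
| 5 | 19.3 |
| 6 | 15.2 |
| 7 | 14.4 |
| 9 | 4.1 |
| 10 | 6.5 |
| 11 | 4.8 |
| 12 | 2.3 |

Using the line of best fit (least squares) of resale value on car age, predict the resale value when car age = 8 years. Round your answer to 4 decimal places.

10.6250

n = 8, Σx = 64, Σy = 85, Σxy = 544.4, Σx² = 572
Sxx = Σx² − (Σx)²/n = 572 − 512 = 60
Sxy = Σxy − (Σx)(Σy)/n = 544.4 − 680 = -135.6
b = Sxy/Sxx = -135.6/60 = -2.26
a = ȳ − b·x̄ = 10.625 − (-2.26)·8 = 28.705
ŷ(8) = a + b·8 = 28.705 + (-2.26)·8 = 10.625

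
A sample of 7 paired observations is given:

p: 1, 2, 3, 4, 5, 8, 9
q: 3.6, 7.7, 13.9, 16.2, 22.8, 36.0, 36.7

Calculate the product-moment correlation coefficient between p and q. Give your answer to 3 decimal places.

0.994

n = 7, Σx = 32, Σy = 136.9, Σxy = 857.8, Σx² = 200, Σy² = 3690.63
Sxx = Σx² − (Σx)²/n = 200 − 146.285714 = 53.714286
Sxy = Σxy − (Σx)(Σy)/n = 857.8 − 625.828571 = 231.971429
Syy = Σy² − (Σy)²/n = 3690.63 − 2677.372857 = 1013.257143
r = Sxy/√(Sxx·Syy) = 231.971429/√(54426.383673) = 231.971429/233.294628 = 0.994328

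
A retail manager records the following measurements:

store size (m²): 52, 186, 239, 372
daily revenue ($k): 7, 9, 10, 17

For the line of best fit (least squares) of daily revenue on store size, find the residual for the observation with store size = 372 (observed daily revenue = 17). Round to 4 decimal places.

n = 4, Σx = 849, Σy = 43, Σxy = 10752, Σx² = 232805
Sxx = Σx² − (Σx)²/n = 232805 − 180200.25 = 52604.75
Sxy = Σxy − (Σx)(Σy)/n = 10752 − 9126.75 = 1625.25
b = Sxy/Sxx = 1625.25/52604.75 = 0.030895
a = ȳ − b·x̄ = 10.75 − 0.030895·212.25 = 4.192430
ŷ(372) = 4.192430 + 0.030895·372 = 15.685556
residual = y − ŷ = 17 − 15.685556 = 1.314444

1.3144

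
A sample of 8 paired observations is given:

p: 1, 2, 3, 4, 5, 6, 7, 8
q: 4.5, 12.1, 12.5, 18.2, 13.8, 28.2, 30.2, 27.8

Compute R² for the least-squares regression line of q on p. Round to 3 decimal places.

0.853

n = 8, Σx = 36, Σy = 147.3, Σxy = 811, Σx² = 204, Σy² = 3324.71
Sxx = Σx² − (Σx)²/n = 204 − 162 = 42
Sxy = Σxy − (Σx)(Σy)/n = 811 − 662.85 = 148.15
Syy = Σy² − (Σy)²/n = 3324.71 − 2712.16125 = 612.54875
R² = Sxy²/(Sxx·Syy) = (148.15)²/(42·612.54875) = 0.853126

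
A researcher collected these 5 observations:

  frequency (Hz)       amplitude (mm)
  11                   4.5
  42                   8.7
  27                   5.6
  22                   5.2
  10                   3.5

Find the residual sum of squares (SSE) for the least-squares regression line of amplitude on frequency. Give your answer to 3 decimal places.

n = 5, Σx = 112, Σy = 27.5, Σxy = 715.5, Σx² = 3198, Σy² = 166.59
Sxx = Σx² − (Σx)²/n = 3198 − 2508.8 = 689.2
Sxy = Σxy − (Σx)(Σy)/n = 715.5 − 616 = 99.5
Syy = Σy² − (Σy)²/n = 166.59 − 151.25 = 15.34
b = Sxy/Sxx = 99.5/689.2 = 0.144370
SSE = Syy − b·Sxy = 15.34 − 0.144370·99.5 = 0.975157

0.975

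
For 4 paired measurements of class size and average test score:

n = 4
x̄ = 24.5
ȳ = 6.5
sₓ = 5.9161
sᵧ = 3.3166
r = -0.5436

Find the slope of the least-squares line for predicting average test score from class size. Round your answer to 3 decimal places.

b = r · sᵧ/sₓ = -0.5436 · 3.3166/5.9161 = -0.304745

-0.305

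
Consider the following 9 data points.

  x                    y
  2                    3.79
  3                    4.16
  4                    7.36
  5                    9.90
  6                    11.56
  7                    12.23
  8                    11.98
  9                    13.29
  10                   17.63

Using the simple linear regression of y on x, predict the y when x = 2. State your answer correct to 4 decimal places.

n = 9, Σx = 54, Σy = 91.9, Σxy = 645.72, Σx² = 384
Sxx = Σx² − (Σx)²/n = 384 − 324 = 60
Sxy = Σxy − (Σx)(Σy)/n = 645.72 − 551.4 = 94.32
b = Sxy/Sxx = 94.32/60 = 1.572
a = ȳ − b·x̄ = 10.211111 − 1.572·6 = 0.779111
ŷ(2) = a + b·2 = 0.779111 + 1.572·2 = 3.923111

3.9231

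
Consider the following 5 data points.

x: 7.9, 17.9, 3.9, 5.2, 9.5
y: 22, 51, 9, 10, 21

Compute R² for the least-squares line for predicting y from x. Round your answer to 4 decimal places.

0.9800

n = 5, Σx = 44.4, Σy = 113, Σxy = 1373.3, Σx² = 515.32, Σy² = 3707
Sxx = Σx² − (Σx)²/n = 515.32 − 394.272 = 121.048
Sxy = Σxy − (Σx)(Σy)/n = 1373.3 − 1003.44 = 369.86
Syy = Σy² − (Σy)²/n = 3707 − 2553.8 = 1153.2
R² = Sxy²/(Sxx·Syy) = (369.86)²/(121.048·1153.2) = 0.979969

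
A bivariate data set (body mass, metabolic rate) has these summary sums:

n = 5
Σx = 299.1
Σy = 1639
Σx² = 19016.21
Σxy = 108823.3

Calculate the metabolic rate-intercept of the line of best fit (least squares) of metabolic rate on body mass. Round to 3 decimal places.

-245.805

Sxx = Σx² − (Σx)²/n = 19016.21 − 17892.162 = 1124.048
Sxy = Σxy − (Σx)(Σy)/n = 108823.3 − 98044.98 = 10778.32
b = Sxy/Sxx = 10778.32/1124.048 = 9.588843
a = ȳ − b·x̄ = 327.8 − 9.588843·59.82 = -245.804599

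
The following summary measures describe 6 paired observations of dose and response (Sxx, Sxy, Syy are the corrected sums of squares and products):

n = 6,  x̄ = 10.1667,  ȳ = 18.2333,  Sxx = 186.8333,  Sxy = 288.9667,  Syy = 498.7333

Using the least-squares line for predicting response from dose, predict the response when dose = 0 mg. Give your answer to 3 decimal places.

b = Sxy/Sxx = 288.9667/186.8333 = 1.546655
a = ȳ − b·x̄ = 18.2333 − 1.546655·10.1667 = 2.508920
ŷ(0) = a + b·0 = 2.508920 + 1.546655·0 = 2.508920

2.509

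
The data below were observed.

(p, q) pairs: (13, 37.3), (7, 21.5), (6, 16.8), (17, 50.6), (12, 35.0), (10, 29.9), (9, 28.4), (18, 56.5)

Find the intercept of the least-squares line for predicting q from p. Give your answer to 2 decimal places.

-1.03

n = 8, Σx = 92, Σy = 276, Σxy = 3588, Σx² = 1192
Sxx = Σx² − (Σx)²/n = 1192 − 1058 = 134
Sxy = Σxy − (Σx)(Σy)/n = 3588 − 3174 = 414
b = Sxy/Sxx = 414/134 = 3.089552
a = ȳ − b·x̄ = 34.5 − 3.089552·11.5 = -1.029851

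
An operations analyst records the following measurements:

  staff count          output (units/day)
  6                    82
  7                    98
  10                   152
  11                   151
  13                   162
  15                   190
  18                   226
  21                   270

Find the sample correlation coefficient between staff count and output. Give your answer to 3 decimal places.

0.991

n = 8, Σx = 101, Σy = 1331, Σxy = 19053, Σx² = 1465, Σy² = 248553
Sxx = Σx² − (Σx)²/n = 1465 − 1275.125 = 189.875
Sxy = Σxy − (Σx)(Σy)/n = 19053 − 16803.875 = 2249.125
Syy = Σy² − (Σy)²/n = 248553 − 221445.125 = 27107.875
r = Sxy/√(Sxx·Syy) = 2249.125/√(5147107.765625) = 2249.125/2268.723819 = 0.991361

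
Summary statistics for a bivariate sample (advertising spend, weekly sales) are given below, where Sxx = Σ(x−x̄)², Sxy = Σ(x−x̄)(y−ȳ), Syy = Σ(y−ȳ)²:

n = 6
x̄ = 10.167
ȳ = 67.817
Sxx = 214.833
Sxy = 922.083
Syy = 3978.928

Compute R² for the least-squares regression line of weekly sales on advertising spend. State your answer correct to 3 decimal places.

R² = Sxy²/(Sxx·Syy) = (922.083)²/(214.833·3978.928) = 0.994656

0.995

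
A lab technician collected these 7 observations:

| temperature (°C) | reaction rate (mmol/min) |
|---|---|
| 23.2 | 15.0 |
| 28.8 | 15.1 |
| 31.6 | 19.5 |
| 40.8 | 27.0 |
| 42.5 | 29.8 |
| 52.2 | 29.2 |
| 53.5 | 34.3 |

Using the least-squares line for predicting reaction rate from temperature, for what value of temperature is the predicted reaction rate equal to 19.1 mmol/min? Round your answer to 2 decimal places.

n = 7, Σx = 272.6, Σy = 169.9, Σxy = 7126.47, Σx² = 11424.22
Sxx = Σx² − (Σx)²/n = 11424.22 − 10615.822857 = 808.397143
Sxy = Σxy − (Σx)(Σy)/n = 7126.47 − 6616.391429 = 510.078571
b = Sxy/Sxx = 510.078571/808.397143 = 0.630975
a = ȳ − b·x̄ = 24.271429 − 0.630975·38.942857 = -0.300550
Set a + b·x = 19.1: x = (19.1 − (-0.300550)) / 0.630975 = 30.746928

30.75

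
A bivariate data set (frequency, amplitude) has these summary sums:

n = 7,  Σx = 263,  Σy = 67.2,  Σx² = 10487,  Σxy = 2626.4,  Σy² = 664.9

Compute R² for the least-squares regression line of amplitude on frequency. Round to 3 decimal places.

Sxx = Σx² − (Σx)²/n = 10487 − 9881.285714 = 605.714286
Sxy = Σxy − (Σx)(Σy)/n = 2626.4 − 2524.8 = 101.6
Syy = Σy² − (Σy)²/n = 664.9 − 645.12 = 19.78
R² = Sxy²/(Sxx·Syy) = (101.6)²/(605.714286·19.78) = 0.861575

0.862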